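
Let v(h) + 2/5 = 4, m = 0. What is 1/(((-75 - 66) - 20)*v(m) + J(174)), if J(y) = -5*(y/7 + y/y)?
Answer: -35/24811 ≈ -0.0014107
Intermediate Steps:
v(h) = 18/5 (v(h) = -2/5 + 4 = 18/5)
J(y) = -5 - 5*y/7 (J(y) = -5*(y*(1/7) + 1) = -5*(y/7 + 1) = -5*(1 + y/7) = -5 - 5*y/7)
1/(((-75 - 66) - 20)*v(m) + J(174)) = 1/(((-75 - 66) - 20)*(18/5) + (-5 - 5/7*174)) = 1/((-141 - 20)*(18/5) + (-5 - 870/7)) = 1/(-161*18/5 - 905/7) = 1/(-2898/5 - 905/7) = 1/(-24811/35) = -35/24811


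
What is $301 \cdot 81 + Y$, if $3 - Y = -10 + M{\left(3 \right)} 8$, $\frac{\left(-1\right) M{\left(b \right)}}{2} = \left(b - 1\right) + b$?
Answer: $24474$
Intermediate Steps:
$M{\left(b \right)} = 2 - 4 b$ ($M{\left(b \right)} = - 2 \left(\left(b - 1\right) + b\right) = - 2 \left(\left(-1 + b\right) + b\right) = - 2 \left(-1 + 2 b\right) = 2 - 4 b$)
$Y = 93$ ($Y = 3 - \left(-10 + \left(2 - 12\right) 8\right) = 3 - \left(-10 - 80\right) = 3 - -90 = 3 + 90 = 93$)
$301 \cdot 81 + Y = 301 \cdot 81 + 93 = 24381 + 93 = 24474$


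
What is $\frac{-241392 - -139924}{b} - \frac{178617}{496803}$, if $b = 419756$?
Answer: $- \frac{10448763688}{17378003339} \approx -0.60126$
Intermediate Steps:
$\frac{-241392 - -139924}{b} - \frac{178617}{496803} = \frac{-241392 - -139924}{419756} - \frac{178617}{496803} = \left(-241392 + 139924\right) \frac{1}{419756} - \frac{59539}{165601} = \left(-101468\right) \frac{1}{419756} - \frac{59539}{165601} = - \frac{25367}{104939} - \frac{59539}{165601} = - \frac{10448763688}{17378003339}$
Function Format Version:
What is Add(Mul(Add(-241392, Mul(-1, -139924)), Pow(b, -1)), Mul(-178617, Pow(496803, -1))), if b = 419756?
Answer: Rational(-10448763688, 17378003339) ≈ -0.60126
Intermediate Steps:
Add(Mul(Add(-241392, Mul(-1, -139924)), Pow(b, -1)), Mul(-178617, Pow(496803, -1))) = Add(Mul(Add(-241392, Mul(-1, -139924)), Pow(419756, -1)), Mul(-178617, Pow(496803, -1))) = Add(Mul(Add(-241392, 139924), Rational(1, 419756)), Mul(-178617, Rational(1, 496803))) = Add(Mul(-101468, Rational(1, 419756)), Rational(-59539, 165601)) = Add(Rational(-25367, 104939), Rational(-59539, 165601)) = Rational(-10448763688, 17378003339)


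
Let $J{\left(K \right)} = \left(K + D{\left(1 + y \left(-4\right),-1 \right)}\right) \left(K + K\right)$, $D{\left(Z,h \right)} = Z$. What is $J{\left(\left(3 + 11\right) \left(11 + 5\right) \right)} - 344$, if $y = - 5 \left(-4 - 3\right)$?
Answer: $37736$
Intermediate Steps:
$y = 35$ ($y = \left(-5\right) \left(-7\right) = 35$)
$J{\left(K \right)} = 2 K \left(-139 + K\right)$ ($J{\left(K \right)} = \left(K + \left(1 + 35 \left(-4\right)\right)\right) \left(K + K\right) = \left(K + \left(1 - 140\right)\right) 2 K = \left(K - 139\right) 2 K = \left(-139 + K\right) 2 K = 2 K \left(-139 + K\right)$)
$J{\left(\left(3 + 11\right) \left(11 + 5\right) \right)} - 344 = 2 \left(3 + 11\right) \left(11 + 5\right) \left(-139 + \left(3 + 11\right) \left(11 + 5\right)\right) - 344 = 2 \cdot 14 \cdot 16 \left(-139 + 14 \cdot 16\right) - 344 = 2 \cdot 224 \left(-139 + 224\right) - 344 = 2 \cdot 224 \cdot 85 - 344 = 38080 - 344 = 37736$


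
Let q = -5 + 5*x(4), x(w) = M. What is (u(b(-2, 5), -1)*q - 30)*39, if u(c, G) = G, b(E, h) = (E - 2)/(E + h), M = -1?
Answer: -780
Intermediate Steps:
x(w) = -1
b(E, h) = (-2 + E)/(E + h)
q = -10 (q = -5 + 5*(-1) = -5 - 5 = -10)
(u(b(-2, 5), -1)*q - 30)*39 = (-1*(-10) - 30)*39 = (10 - 30)*39 = -20*39 = -780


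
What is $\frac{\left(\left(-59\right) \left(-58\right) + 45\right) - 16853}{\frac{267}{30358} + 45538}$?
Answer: $- \frac{406372188}{1382442871} \approx -0.29395$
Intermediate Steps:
$\frac{\left(\left(-59\right) \left(-58\right) + 45\right) - 16853}{\frac{267}{30358} + 45538} = \frac{\left(3422 + 45\right) - 16853}{267 \cdot \frac{1}{30358} + 45538} = \frac{3467 - 16853}{\frac{267}{30358} + 45538} = - \frac{13386}{\frac{1382442871}{30358}} = \left(-13386\right) \frac{30358}{1382442871} = - \frac{406372188}{1382442871}$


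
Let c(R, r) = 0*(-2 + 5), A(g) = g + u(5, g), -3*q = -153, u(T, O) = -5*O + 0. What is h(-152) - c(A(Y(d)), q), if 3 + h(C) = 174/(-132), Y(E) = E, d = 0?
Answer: -95/22 ≈ -4.3182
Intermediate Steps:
u(T, O) = -5*O
q = 51 (q = -⅓*(-153) = 51)
A(g) = -4*g (A(g) = g - 5*g = -4*g)
c(R, r) = 0 (c(R, r) = 0*3 = 0)
h(C) = -95/22 (h(C) = -3 + 174/(-132) = -3 + 174*(-1/132) = -3 - 29/22 = -95/22)
h(-152) - c(A(Y(d)), q) = -95/22 - 1*0 = -95/22 + 0 = -95/22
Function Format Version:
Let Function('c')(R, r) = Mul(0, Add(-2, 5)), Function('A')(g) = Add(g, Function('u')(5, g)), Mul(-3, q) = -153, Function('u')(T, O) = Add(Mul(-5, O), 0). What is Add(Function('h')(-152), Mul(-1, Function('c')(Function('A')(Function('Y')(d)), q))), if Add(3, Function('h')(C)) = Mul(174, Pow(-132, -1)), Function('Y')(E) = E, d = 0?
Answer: Rational(-95, 22) ≈ -4.3182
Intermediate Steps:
Function('u')(T, O) = Mul(-5, O)
q = 51 (q = Mul(Rational(-1, 3), -153) = 51)
Function('A')(g) = Mul(-4, g) (Function('A')(g) = Add(g, Mul(-5, g)) = Mul(-4, g))
Function('c')(R, r) = 0 (Function('c')(R, r) = Mul(0, 3) = 0)
Function('h')(C) = Rational(-95, 22) (Function('h')(C) = Add(-3, Mul(174, Pow(-132, -1))) = Add(-3, Mul(174, Rational(-1, 132))) = Add(-3, Rational(-29, 22)) = Rational(-95, 22))
Add(Function('h')(-152), Mul(-1, Function('c')(Function('A')(Function('Y')(d)), q))) = Add(Rational(-95, 22), Mul(-1, 0)) = Add(Rational(-95, 22), 0) = Rational(-95, 22)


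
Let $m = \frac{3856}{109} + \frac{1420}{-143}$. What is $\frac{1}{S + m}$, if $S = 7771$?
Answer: $\frac{15587}{121523205} \approx 0.00012826$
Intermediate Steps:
$m = \frac{396628}{15587}$ ($m = 3856 \cdot \frac{1}{109} + 1420 \left(- \frac{1}{143}\right) = \frac{3856}{109} - \frac{1420}{143} = \frac{396628}{15587} \approx 25.446$)
$\frac{1}{S + m} = \frac{1}{7771 + \frac{396628}{15587}} = \frac{1}{\frac{121523205}{15587}} = \frac{15587}{121523205}$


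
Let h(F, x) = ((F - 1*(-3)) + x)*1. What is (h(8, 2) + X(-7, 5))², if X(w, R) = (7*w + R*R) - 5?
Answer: 256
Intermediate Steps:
h(F, x) = 3 + F + x (h(F, x) = ((F + 3) + x)*1 = ((3 + F) + x)*1 = (3 + F + x)*1 = 3 + F + x)
X(w, R) = -5 + R² + 7*w (X(w, R) = (7*w + R²) - 5 = (R² + 7*w) - 5 = -5 + R² + 7*w)
(h(8, 2) + X(-7, 5))² = ((3 + 8 + 2) + (-5 + 5² + 7*(-7)))² = (13 + (-5 + 25 - 49))² = (13 - 29)² = (-16)² = 256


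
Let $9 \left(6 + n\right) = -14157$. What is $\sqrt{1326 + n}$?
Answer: $i \sqrt{253} \approx 15.906 i$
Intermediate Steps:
$n = -1579$ ($n = -6 + \frac{1}{9} \left(-14157\right) = -6 - 1573 = -1579$)
$\sqrt{1326 + n} = \sqrt{1326 - 1579} = \sqrt{-253} = i \sqrt{253}$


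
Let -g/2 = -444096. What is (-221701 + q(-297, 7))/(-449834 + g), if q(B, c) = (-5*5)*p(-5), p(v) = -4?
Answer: -221601/438358 ≈ -0.50553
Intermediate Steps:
g = 888192 (g = -2*(-444096) = 888192)
q(B, c) = 100 (q(B, c) = -5*5*(-4) = -25*(-4) = 100)
(-221701 + q(-297, 7))/(-449834 + g) = (-221701 + 100)/(-449834 + 888192) = -221601/438358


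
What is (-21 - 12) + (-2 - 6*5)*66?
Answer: -2145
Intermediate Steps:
(-21 - 12) + (-2 - 6*5)*66 = -33 + (-2 - 30)*66 = -33 - 32*66 = -33 - 2112 = -2145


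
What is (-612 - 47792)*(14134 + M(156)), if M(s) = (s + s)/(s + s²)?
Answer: -107410412160/157 ≈ -6.8414e+8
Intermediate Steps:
M(s) = 2*s/(s + s²) (M(s) = (2*s)/(s + s²) = 2*s/(s + s²))
(-612 - 47792)*(14134 + M(156)) = (-612 - 47792)*(14134 + 2/(1 + 156)) = -48404*(14134 + 2/157) = -48404*2219040/157 = -107410412160/157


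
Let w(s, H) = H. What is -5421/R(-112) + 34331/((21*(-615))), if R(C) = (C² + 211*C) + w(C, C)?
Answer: -1283653/590400 ≈ -2.1742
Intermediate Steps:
R(C) = C² + 212*C (R(C) = (C² + 211*C) + C = C² + 212*C)
-5421/R(-112) + 34331/((21*(-615))) = -5421*(-1/(112*(212 - 112))) + 34331/((21*(-615))) = -5421/((-112*100)) + 34331/(-12915) = -5421/(-11200) + 34331*(-1/12915) = -5421*(-1/11200) - 34331/12915 = 5421/11200 - 34331/12915 = -1283653/590400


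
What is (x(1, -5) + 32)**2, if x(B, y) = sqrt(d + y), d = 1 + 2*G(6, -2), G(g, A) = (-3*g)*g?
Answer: 804 + 128*I*sqrt(55) ≈ 804.0 + 949.27*I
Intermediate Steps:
G(g, A) = -3*g**2
d = -215 (d = 1 + 2*(-3*6**2) = 1 + 2*(-3*36) = 1 + 2*(-108) = 1 - 216 = -215)
x(B, y) = sqrt(-215 + y)
(x(1, -5) + 32)**2 = (sqrt(-215 - 5) + 32)**2 = (sqrt(-220) + 32)**2 = (2*I*sqrt(55) + 32)**2 = (32 + 2*I*sqrt(55))**2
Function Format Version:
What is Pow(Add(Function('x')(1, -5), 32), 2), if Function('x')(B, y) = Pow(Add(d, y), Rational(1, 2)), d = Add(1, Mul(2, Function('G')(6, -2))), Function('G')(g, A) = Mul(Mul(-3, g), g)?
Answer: Add(804, Mul(128, I, Pow(55, Rational(1, 2)))) ≈ Add(804.00, Mul(949.27, I))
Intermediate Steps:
Function('G')(g, A) = Mul(-3, Pow(g, 2))
d = -215 (d = Add(1, Mul(2, Mul(-3, Pow(6, 2)))) = Add(1, Mul(2, Mul(-3, 36))) = Add(1, Mul(2, -108)) = Add(1, -216) = -215)
Function('x')(B, y) = Pow(Add(-215, y), Rational(1, 2))
Pow(Add(Function('x')(1, -5), 32), 2) = Pow(Add(Pow(Add(-215, -5), Rational(1, 2)), 32), 2) = Pow(Add(Pow(-220, Rational(1, 2)), 32), 2) = Pow(Add(Mul(2, I, Pow(55, Rational(1, 2))), 32), 2) = Pow(Add(32, Mul(2, I, Pow(55, Rational(1, 2)))), 2)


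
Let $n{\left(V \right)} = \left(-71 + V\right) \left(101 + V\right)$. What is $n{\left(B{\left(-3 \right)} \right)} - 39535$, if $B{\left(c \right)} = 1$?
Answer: $-46675$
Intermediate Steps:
$n{\left(B{\left(-3 \right)} \right)} - 39535 = \left(-7171 + 1^{2} + 30 \cdot 1\right) - 39535 = \left(-7171 + 1 + 30\right) - 39535 = -7140 - 39535 = -46675$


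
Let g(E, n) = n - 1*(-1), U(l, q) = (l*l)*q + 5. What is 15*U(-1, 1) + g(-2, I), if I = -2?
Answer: 89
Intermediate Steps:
U(l, q) = 5 + q*l² (U(l, q) = l²*q + 5 = q*l² + 5 = 5 + q*l²)
g(E, n) = 1 + n (g(E, n) = n + 1 = 1 + n)
15*U(-1, 1) + g(-2, I) = 15*(5 + 1*(-1)²) + (1 - 2) = 15*(5 + 1*1) - 1 = 15*(5 + 1) - 1 = 15*6 - 1 = 90 - 1 = 89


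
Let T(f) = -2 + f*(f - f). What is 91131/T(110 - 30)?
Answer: -91131/2 ≈ -45566.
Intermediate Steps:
T(f) = -2 (T(f) = -2 + f*0 = -2 + 0 = -2)
91131/T(110 - 30) = 91131/(-2) = 91131*(-½) = -91131/2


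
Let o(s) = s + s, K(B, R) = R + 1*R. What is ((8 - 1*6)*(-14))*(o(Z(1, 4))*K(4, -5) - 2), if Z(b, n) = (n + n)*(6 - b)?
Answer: 22456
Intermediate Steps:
Z(b, n) = 2*n*(6 - b) (Z(b, n) = (2*n)*(6 - b) = 2*n*(6 - b))
K(B, R) = 2*R (K(B, R) = R + R = 2*R)
o(s) = 2*s
((8 - 1*6)*(-14))*(o(Z(1, 4))*K(4, -5) - 2) = ((8 - 1*6)*(-14))*((2*(2*4*(6 - 1*1)))*(2*(-5)) - 2) = ((8 - 6)*(-14))*((2*(2*4*(6 - 1)))*(-10) - 2) = (2*(-14))*((2*(2*4*5))*(-10) - 2) = -28*((2*40)*(-10) - 2) = -28*(80*(-10) - 2) = -28*(-800 - 2) = -28*(-802) = 22456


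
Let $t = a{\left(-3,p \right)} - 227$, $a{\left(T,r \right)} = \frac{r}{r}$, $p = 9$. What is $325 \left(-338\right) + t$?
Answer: $-110076$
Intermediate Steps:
$a{\left(T,r \right)} = 1$
$t = -226$ ($t = 1 - 227 = -226$)
$325 \left(-338\right) + t = 325 \left(-338\right) - 226 = -109850 - 226 = -110076$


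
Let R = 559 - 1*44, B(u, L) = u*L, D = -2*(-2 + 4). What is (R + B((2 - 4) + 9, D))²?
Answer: 237169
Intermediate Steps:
D = -4 (D = -2*2 = -4)
B(u, L) = L*u
R = 515 (R = 559 - 44 = 515)
(R + B((2 - 4) + 9, D))² = (515 - 4*((2 - 4) + 9))² = (515 - 4*(-2 + 9))² = (515 - 4*7)² = (515 - 28)² = 487² = 237169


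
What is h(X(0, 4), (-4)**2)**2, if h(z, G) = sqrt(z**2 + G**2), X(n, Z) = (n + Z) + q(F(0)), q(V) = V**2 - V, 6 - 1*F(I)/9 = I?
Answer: 8214212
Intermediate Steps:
F(I) = 54 - 9*I
X(n, Z) = 2862 + Z + n (X(n, Z) = (n + Z) + (54 - 9*0)*(-1 + (54 - 9*0)) = (Z + n) + (54 + 0)*(-1 + (54 + 0)) = (Z + n) + 54*(-1 + 54) = (Z + n) + 54*53 = (Z + n) + 2862 = 2862 + Z + n)
h(z, G) = sqrt(G**2 + z**2)
h(X(0, 4), (-4)**2)**2 = (sqrt(((-4)**2)**2 + (2862 + 4 + 0)**2))**2 = (sqrt(16**2 + 2866**2))**2 = (sqrt(256 + 8213956))**2 = (sqrt(8214212))**2 = (2*sqrt(2053553))**2 = 8214212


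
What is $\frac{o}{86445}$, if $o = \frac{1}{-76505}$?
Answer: $- \frac{1}{6613474725} \approx -1.5121 \cdot 10^{-10}$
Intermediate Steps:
$o = - \frac{1}{76505} \approx -1.3071 \cdot 10^{-5}$
$\frac{o}{86445} = - \frac{1}{76505 \cdot 86445} = \left(- \frac{1}{76505}\right) \frac{1}{86445} = - \frac{1}{6613474725}$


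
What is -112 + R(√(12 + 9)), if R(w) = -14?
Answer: -126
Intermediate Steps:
-112 + R(√(12 + 9)) = -112 - 14 = -126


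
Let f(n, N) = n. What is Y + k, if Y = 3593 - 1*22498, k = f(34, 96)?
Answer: -18871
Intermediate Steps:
k = 34
Y = -18905 (Y = 3593 - 22498 = -18905)
Y + k = -18905 + 34 = -18871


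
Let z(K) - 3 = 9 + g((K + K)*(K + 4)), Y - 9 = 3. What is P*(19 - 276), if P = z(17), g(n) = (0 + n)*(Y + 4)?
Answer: -2939052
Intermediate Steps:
Y = 12 (Y = 9 + 3 = 12)
g(n) = 16*n (g(n) = (0 + n)*(12 + 4) = n*16 = 16*n)
z(K) = 12 + 32*K*(4 + K) (z(K) = 3 + (9 + 16*((K + K)*(K + 4))) = 3 + (9 + 16*((2*K)*(4 + K))) = 3 + (9 + 16*(2*K*(4 + K))) = 3 + (9 + 32*K*(4 + K)) = 12 + 32*K*(4 + K))
P = 11436 (P = 12 + 32*17*(4 + 17) = 12 + 32*17*21 = 12 + 11424 = 11436)
P*(19 - 276) = 11436*(19 - 276) = 11436*(-257) = -2939052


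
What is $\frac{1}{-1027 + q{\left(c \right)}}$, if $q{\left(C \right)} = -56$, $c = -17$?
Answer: $- \frac{1}{1083} \approx -0.00092336$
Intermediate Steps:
$\frac{1}{-1027 + q{\left(c \right)}} = \frac{1}{-1027 - 56} = \frac{1}{-1083} = - \frac{1}{1083}$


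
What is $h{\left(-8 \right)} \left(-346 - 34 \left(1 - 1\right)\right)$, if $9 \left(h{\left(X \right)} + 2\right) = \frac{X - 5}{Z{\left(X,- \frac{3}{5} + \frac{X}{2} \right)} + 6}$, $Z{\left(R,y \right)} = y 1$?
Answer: $\frac{66086}{63} \approx 1049.0$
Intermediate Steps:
$Z{\left(R,y \right)} = y$
$h{\left(X \right)} = -2 + \frac{-5 + X}{9 \left(\frac{27}{5} + \frac{X}{2}\right)}$ ($h{\left(X \right)} = -2 + \frac{\left(X - 5\right) \frac{1}{\left(- \frac{3}{5} + \frac{X}{2}\right) + 6}}{9} = -2 + \frac{\left(-5 + X\right) \frac{1}{\left(\left(-3\right) \frac{1}{5} + X \frac{1}{2}\right) + 6}}{9} = -2 + \frac{\left(-5 + X\right) \frac{1}{\left(- \frac{3}{5} + \frac{X}{2}\right) + 6}}{9} = -2 + \frac{\left(-5 + X\right) \frac{1}{\frac{27}{5} + \frac{X}{2}}}{9} = -2 + \frac{\frac{1}{\frac{27}{5} + \frac{X}{2}} \left(-5 + X\right)}{9} = -2 + \frac{-5 + X}{9 \left(\frac{27}{5} + \frac{X}{2}\right)}$)
$h{\left(-8 \right)} \left(-346 - 34 \left(1 - 1\right)\right) = \frac{2 \left(-511 - -320\right)}{9 \left(54 + 5 \left(-8\right)\right)} \left(-346 - 34 \left(1 - 1\right)\right) = \frac{2 \left(-511 + 320\right)}{9 \left(54 - 40\right)} \left(-346 - 0\right) = \frac{2}{9} \cdot \frac{1}{14} \left(-191\right) \left(-346 + 0\right) = \frac{2}{9} \cdot \frac{1}{14} \left(-191\right) \left(-346\right) = \left(- \frac{191}{63}\right) \left(-346\right) = \frac{66086}{63}$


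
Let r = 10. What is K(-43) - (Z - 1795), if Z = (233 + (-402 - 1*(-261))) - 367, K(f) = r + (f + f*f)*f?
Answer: -75578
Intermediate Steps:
K(f) = 10 + f*(f + f**2) (K(f) = 10 + (f + f*f)*f = 10 + (f + f**2)*f = 10 + f*(f + f**2))
Z = -275 (Z = (233 + (-402 + 261)) - 367 = (233 - 141) - 367 = 92 - 367 = -275)
K(-43) - (Z - 1795) = (10 + (-43)**2 + (-43)**3) - (-275 - 1795) = (10 + 1849 - 79507) - 1*(-2070) = -77648 + 2070 = -75578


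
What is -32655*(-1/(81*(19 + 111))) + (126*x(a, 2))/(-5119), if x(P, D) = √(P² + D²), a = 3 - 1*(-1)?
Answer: 2177/702 - 252*√5/5119 ≈ 2.9911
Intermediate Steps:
a = 4 (a = 3 + 1 = 4)
x(P, D) = √(D² + P²)
-32655*(-1/(81*(19 + 111))) + (126*x(a, 2))/(-5119) = -32655*(-1/(81*(19 + 111))) + (126*√(2² + 4²))/(-5119) = -32655/(130*(-81)) + (126*√(4 + 16))*(-1/5119) = -32655/(-10530) + (126*√20)*(-1/5119) = -32655*(-1/10530) + (126*(2*√5))*(-1/5119) = 2177/702 + (252*√5)*(-1/5119) = 2177/702 - 252*√5/5119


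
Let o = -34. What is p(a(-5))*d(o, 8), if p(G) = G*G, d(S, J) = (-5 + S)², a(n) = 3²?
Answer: 123201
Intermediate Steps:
a(n) = 9
p(G) = G²
p(a(-5))*d(o, 8) = 9²*(-5 - 34)² = 81*(-39)² = 81*1521 = 123201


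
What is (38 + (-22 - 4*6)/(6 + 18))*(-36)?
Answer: -1299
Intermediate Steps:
(38 + (-22 - 4*6)/(6 + 18))*(-36) = (38 + (-22 - 24)/24)*(-36) = (38 - 46*1/24)*(-36) = (38 - 23/12)*(-36) = (433/12)*(-36) = -1299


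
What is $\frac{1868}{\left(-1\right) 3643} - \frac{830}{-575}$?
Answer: $\frac{389918}{418945} \approx 0.93071$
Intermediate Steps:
$\frac{1868}{\left(-1\right) 3643} - \frac{830}{-575} = \frac{1868}{-3643} - - \frac{166}{115} = 1868 \left(- \frac{1}{3643}\right) + \frac{166}{115} = - \frac{1868}{3643} + \frac{166}{115} = \frac{389918}{418945}$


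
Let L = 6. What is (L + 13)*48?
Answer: 912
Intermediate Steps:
(L + 13)*48 = (6 + 13)*48 = 19*48 = 912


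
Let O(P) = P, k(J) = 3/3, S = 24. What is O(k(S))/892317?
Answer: 1/892317 ≈ 1.1207e-6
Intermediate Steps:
k(J) = 1 (k(J) = 3*(⅓) = 1)
O(k(S))/892317 = 1/892317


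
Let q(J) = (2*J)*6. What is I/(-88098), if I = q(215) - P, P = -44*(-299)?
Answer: 5288/44049 ≈ 0.12005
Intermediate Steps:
P = 13156
q(J) = 12*J
I = -10576 (I = 12*215 - 1*13156 = 2580 - 13156 = -10576)
I/(-88098) = -10576/(-88098) = -10576*(-1/88098) = 5288/44049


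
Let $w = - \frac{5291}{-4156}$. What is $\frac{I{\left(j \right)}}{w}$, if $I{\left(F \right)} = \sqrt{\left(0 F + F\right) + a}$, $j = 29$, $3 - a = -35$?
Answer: $\frac{4156 \sqrt{67}}{5291} \approx 6.4295$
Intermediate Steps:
$a = 38$ ($a = 3 - -35 = 3 + 35 = 38$)
$w = \frac{5291}{4156}$ ($w = \left(-5291\right) \left(- \frac{1}{4156}\right) = \frac{5291}{4156} \approx 1.2731$)
$I{\left(F \right)} = \sqrt{38 + F}$ ($I{\left(F \right)} = \sqrt{\left(0 F + F\right) + 38} = \sqrt{\left(0 + F\right) + 38} = \sqrt{F + 38} = \sqrt{38 + F}$)
$\frac{I{\left(j \right)}}{w} = \frac{\sqrt{38 + 29}}{\frac{5291}{4156}} = \sqrt{67} \cdot \frac{4156}{5291} = \frac{4156 \sqrt{67}}{5291}$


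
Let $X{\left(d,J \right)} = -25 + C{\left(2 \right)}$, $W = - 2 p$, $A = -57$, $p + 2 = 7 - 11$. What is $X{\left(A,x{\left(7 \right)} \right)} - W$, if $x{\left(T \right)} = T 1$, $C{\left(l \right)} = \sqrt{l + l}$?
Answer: $-35$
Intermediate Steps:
$p = -6$ ($p = -2 + \left(7 - 11\right) = -2 - 4 = -6$)
$C{\left(l \right)} = \sqrt{2} \sqrt{l}$ ($C{\left(l \right)} = \sqrt{2 l} = \sqrt{2} \sqrt{l}$)
$x{\left(T \right)} = T$
$W = 12$ ($W = \left(-2\right) \left(-6\right) = 12$)
$X{\left(d,J \right)} = -23$ ($X{\left(d,J \right)} = -25 + \sqrt{2} \sqrt{2} = -25 + 2 = -23$)
$X{\left(A,x{\left(7 \right)} \right)} - W = -23 - 12 = -35$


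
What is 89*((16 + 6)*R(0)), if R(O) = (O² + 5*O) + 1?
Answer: 1958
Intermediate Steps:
R(O) = 1 + O² + 5*O
89*((16 + 6)*R(0)) = 89*((16 + 6)*(1 + 0² + 5*0)) = 89*(22*(1 + 0 + 0)) = 89*(22*1) = 89*22 = 1958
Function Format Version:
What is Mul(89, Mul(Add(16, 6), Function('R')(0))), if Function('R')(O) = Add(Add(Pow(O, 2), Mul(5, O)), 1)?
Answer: 1958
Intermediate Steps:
Function('R')(O) = Add(1, Pow(O, 2), Mul(5, O))
Mul(89, Mul(Add(16, 6), Function('R')(0))) = Mul(89, Mul(Add(16, 6), Add(1, Pow(0, 2), Mul(5, 0)))) = Mul(89, Mul(22, Add(1, 0, 0))) = Mul(89, Mul(22, 1)) = Mul(89, 22) = 1958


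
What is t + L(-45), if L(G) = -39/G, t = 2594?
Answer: 38923/15 ≈ 2594.9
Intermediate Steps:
t + L(-45) = 2594 - 39/(-45) = 2594 - 39*(-1/45) = 2594 + 13/15 = 38923/15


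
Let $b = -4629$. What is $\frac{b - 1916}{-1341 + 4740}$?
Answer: $- \frac{595}{309} \approx -1.9256$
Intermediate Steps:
$\frac{b - 1916}{-1341 + 4740} = \frac{-4629 - 1916}{-1341 + 4740} = - \frac{6545}{3399} = \left(-6545\right) \frac{1}{3399} = - \frac{595}{309}$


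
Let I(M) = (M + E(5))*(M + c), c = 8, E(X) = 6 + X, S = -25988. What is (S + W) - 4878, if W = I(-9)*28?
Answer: -30922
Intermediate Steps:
I(M) = (8 + M)*(11 + M) (I(M) = (M + (6 + 5))*(M + 8) = (M + 11)*(8 + M) = (11 + M)*(8 + M) = (8 + M)*(11 + M))
W = -56 (W = (88 + (-9)**2 + 19*(-9))*28 = (88 + 81 - 171)*28 = -2*28 = -56)
(S + W) - 4878 = (-25988 - 56) - 4878 = -26044 - 4878 = -30922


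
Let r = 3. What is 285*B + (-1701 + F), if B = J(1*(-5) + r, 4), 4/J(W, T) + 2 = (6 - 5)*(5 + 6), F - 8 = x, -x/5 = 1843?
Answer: -32344/3 ≈ -10781.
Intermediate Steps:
x = -9215 (x = -5*1843 = -9215)
F = -9207 (F = 8 - 9215 = -9207)
J(W, T) = 4/9 (J(W, T) = 4/(-2 + (6 - 5)*(5 + 6)) = 4/(-2 + 1*11) = 4/(-2 + 11) = 4/9)
B = 4/9 ≈ 0.44444
285*B + (-1701 + F) = 285*(4/9) + (-1701 - 9207) = 380/3 - 10908 = -32344/3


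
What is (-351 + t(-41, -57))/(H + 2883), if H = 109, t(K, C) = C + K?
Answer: -449/2992 ≈ -0.15007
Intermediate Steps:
(-351 + t(-41, -57))/(H + 2883) = (-351 + (-57 - 41))/(109 + 2883) = (-351 - 98)/2992 = -449*1/2992 = -449/2992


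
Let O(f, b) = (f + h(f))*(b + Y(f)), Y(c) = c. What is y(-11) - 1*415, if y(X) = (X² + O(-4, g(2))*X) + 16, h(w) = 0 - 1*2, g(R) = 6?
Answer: -146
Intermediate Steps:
h(w) = -2 (h(w) = 0 - 2 = -2)
O(f, b) = (-2 + f)*(b + f) (O(f, b) = (f - 2)*(b + f) = (-2 + f)*(b + f))
y(X) = 16 + X² - 12*X (y(X) = (X² + ((-4)² - 2*6 - 2*(-4) + 6*(-4))*X) + 16 = (X² + (16 - 12 + 8 - 24)*X) + 16 = (X² - 12*X) + 16 = 16 + X² - 12*X)
y(-11) - 1*415 = (16 + (-11)² - 12*(-11)) - 1*415 = (16 + 121 + 132) - 415 = 269 - 415 = -146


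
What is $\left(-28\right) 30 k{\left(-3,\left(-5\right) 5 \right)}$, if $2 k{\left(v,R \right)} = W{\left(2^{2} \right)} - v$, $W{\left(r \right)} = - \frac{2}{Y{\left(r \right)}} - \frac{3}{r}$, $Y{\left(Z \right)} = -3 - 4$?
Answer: $-1065$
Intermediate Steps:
$Y{\left(Z \right)} = -7$
$W{\left(r \right)} = \frac{2}{7} - \frac{3}{r}$ ($W{\left(r \right)} = - \frac{2}{-7} - \frac{3}{r} = \left(-2\right) \left(- \frac{1}{7}\right) - \frac{3}{r} = \frac{2}{7} - \frac{3}{r}$)
$k{\left(v,R \right)} = - \frac{13}{56} - \frac{v}{2}$ ($k{\left(v,R \right)} = \frac{\left(\frac{2}{7} - \frac{3}{2^{2}}\right) - v}{2} = \frac{\left(\frac{2}{7} - \frac{3}{4}\right) - v}{2} = \frac{- \frac{13}{28} - v}{2} = - \frac{13}{56} - \frac{v}{2}$)
$\left(-28\right) 30 k{\left(-3,\left(-5\right) 5 \right)} = \left(-28\right) 30 \left(- \frac{13}{56} - - \frac{3}{2}\right) = - 840 \left(- \frac{13}{56} + \frac{3}{2}\right) = \left(-840\right) \frac{71}{56} = -1065$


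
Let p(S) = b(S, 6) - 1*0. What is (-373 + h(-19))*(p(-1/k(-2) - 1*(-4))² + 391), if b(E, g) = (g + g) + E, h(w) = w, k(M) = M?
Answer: -259994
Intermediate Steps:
b(E, g) = E + 2*g (b(E, g) = 2*g + E = E + 2*g)
p(S) = 12 + S (p(S) = (S + 2*6) - 1*0 = (S + 12) + 0 = (12 + S) + 0 = 12 + S)
(-373 + h(-19))*(p(-1/k(-2) - 1*(-4))² + 391) = (-373 - 19)*((12 + (-1/(-2) - 1*(-4)))² + 391) = -392*((12 + (-1*(-½) + 4))² + 391) = -392*((12 + (½ + 4))² + 391) = -392*((12 + 9/2)² + 391) = -392*((33/2)² + 391) = -392*(1089/4 + 391) = -392*2653/4 = -259994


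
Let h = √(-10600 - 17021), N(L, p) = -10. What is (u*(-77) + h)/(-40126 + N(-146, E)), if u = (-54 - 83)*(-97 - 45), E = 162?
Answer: 748979/20068 - 9*I*√341/40136 ≈ 37.322 - 0.0041408*I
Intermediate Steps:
u = 19454 (u = -137*(-142) = 19454)
h = 9*I*√341 (h = √(-27621) = 9*I*√341 ≈ 166.2*I)
(u*(-77) + h)/(-40126 + N(-146, E)) = (19454*(-77) + 9*I*√341)/(-40126 - 10) = (-1497958 + 9*I*√341)/(-40136) = (-1497958 + 9*I*√341)*(-1/40136) = 748979/20068 - 9*I*√341/40136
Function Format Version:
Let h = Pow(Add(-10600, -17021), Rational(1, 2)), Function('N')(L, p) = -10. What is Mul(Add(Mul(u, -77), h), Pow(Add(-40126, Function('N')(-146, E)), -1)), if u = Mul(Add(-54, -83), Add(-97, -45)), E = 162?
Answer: Add(Rational(748979, 20068), Mul(Rational(-9, 40136), I, Pow(341, Rational(1, 2)))) ≈ Add(37.322, Mul(-0.0041408, I))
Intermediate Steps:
u = 19454 (u = Mul(-137, -142) = 19454)
h = Mul(9, I, Pow(341, Rational(1, 2))) (h = Pow(-27621, Rational(1, 2)) = Mul(9, I, Pow(341, Rational(1, 2))) ≈ Mul(166.20, I))
Mul(Add(Mul(u, -77), h), Pow(Add(-40126, Function('N')(-146, E)), -1)) = Mul(Add(Mul(19454, -77), Mul(9, I, Pow(341, Rational(1, 2)))), Pow(Add(-40126, -10), -1)) = Mul(Add(-1497958, Mul(9, I, Pow(341, Rational(1, 2)))), Pow(-40136, -1)) = Mul(Add(-1497958, Mul(9, I, Pow(341, Rational(1, 2)))), Rational(-1, 40136)) = Add(Rational(748979, 20068), Mul(Rational(-9, 40136), I, Pow(341, Rational(1, 2))))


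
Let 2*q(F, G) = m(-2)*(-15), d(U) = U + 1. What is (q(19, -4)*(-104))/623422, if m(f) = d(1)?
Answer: 780/311711 ≈ 0.0025023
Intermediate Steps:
d(U) = 1 + U
m(f) = 2 (m(f) = 1 + 1 = 2)
q(F, G) = -15 (q(F, G) = (2*(-15))/2 = (1/2)*(-30) = -15)
(q(19, -4)*(-104))/623422 = -15*(-104)/623422 = 1560*(1/623422) = 780/311711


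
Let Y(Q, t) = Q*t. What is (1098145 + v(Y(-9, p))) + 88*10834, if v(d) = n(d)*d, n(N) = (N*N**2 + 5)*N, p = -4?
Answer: 62524193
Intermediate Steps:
n(N) = N*(5 + N**3) (n(N) = (N**3 + 5)*N = (5 + N**3)*N = N*(5 + N**3))
v(d) = d**2*(5 + d**3) (v(d) = (d*(5 + d**3))*d = d**2*(5 + d**3))
(1098145 + v(Y(-9, p))) + 88*10834 = (1098145 + (-9*(-4))**2*(5 + (-9*(-4))**3)) + 88*10834 = (1098145 + 36**2*(5 + 36**3)) + 953392 = (1098145 + 1296*(5 + 46656)) + 953392 = (1098145 + 1296*46661) + 953392 = (1098145 + 60472656) + 953392 = 61570801 + 953392 = 62524193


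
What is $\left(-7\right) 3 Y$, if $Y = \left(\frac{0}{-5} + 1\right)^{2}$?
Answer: $-21$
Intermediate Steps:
$Y = 1$ ($Y = \left(0 \left(- \frac{1}{5}\right) + 1\right)^{2} = \left(0 + 1\right)^{2} = 1^{2} = 1$)
$\left(-7\right) 3 Y = \left(-7\right) 3 \cdot 1 = \left(-21\right) 1 = -21$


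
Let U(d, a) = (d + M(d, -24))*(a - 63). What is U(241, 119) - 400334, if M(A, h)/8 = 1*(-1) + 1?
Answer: -386838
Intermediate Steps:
M(A, h) = 0 (M(A, h) = 8*(1*(-1) + 1) = 8*(-1 + 1) = 8*0 = 0)
U(d, a) = d*(-63 + a) (U(d, a) = (d + 0)*(a - 63) = d*(-63 + a))
U(241, 119) - 400334 = 241*(-63 + 119) - 400334 = 241*56 - 400334 = 13496 - 400334 = -386838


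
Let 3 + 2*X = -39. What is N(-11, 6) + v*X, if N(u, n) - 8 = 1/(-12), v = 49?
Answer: -12253/12 ≈ -1021.1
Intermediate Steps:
X = -21 (X = -3/2 + (1/2)*(-39) = -3/2 - 39/2 = -21)
N(u, n) = 95/12 (N(u, n) = 8 + 1/(-12) = 8 - 1/12 = 95/12)
N(-11, 6) + v*X = 95/12 + 49*(-21) = 95/12 - 1029 = -12253/12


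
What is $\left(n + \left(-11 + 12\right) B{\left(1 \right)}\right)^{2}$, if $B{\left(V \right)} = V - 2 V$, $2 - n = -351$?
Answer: $123904$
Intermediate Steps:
$n = 353$ ($n = 2 - -351 = 2 + 351 = 353$)
$B{\left(V \right)} = - V$
$\left(n + \left(-11 + 12\right) B{\left(1 \right)}\right)^{2} = \left(353 + \left(-11 + 12\right) \left(\left(-1\right) 1\right)\right)^{2} = \left(353 + 1 \left(-1\right)\right)^{2} = \left(353 - 1\right)^{2} = 352^{2} = 123904$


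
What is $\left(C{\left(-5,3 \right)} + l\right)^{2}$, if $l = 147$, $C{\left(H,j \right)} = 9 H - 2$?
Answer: $10000$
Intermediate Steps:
$C{\left(H,j \right)} = -2 + 9 H$
$\left(C{\left(-5,3 \right)} + l\right)^{2} = \left(\left(-2 + 9 \left(-5\right)\right) + 147\right)^{2} = \left(\left(-2 - 45\right) + 147\right)^{2} = \left(-47 + 147\right)^{2} = 100^{2} = 10000$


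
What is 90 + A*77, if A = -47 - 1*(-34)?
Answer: -911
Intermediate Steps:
A = -13 (A = -47 + 34 = -13)
90 + A*77 = 90 - 13*77 = 90 - 1001 = -911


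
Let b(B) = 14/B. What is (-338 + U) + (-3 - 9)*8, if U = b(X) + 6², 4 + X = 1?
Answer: -1208/3 ≈ -402.67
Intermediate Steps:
X = -3 (X = -4 + 1 = -3)
U = 94/3 (U = 14/(-3) + 6² = 14*(-⅓) + 36 = -14/3 + 36 = 94/3 ≈ 31.333)
(-338 + U) + (-3 - 9)*8 = (-338 + 94/3) + (-3 - 9)*8 = -920/3 - 12*8 = -920/3 - 96 = -1208/3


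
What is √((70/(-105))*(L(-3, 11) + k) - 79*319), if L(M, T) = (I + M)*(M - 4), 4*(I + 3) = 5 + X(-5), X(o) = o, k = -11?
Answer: I*√226995/3 ≈ 158.81*I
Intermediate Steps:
I = -3 (I = -3 + (5 - 5)/4 = -3 + (¼)*0 = -3 + 0 = -3)
L(M, T) = (-4 + M)*(-3 + M) (L(M, T) = (-3 + M)*(M - 4) = (-3 + M)*(-4 + M) = (-4 + M)*(-3 + M))
√((70/(-105))*(L(-3, 11) + k) - 79*319) = √((70/(-105))*((12 + (-3)² - 7*(-3)) - 11) - 79*319) = √((70*(-1/105))*((12 + 9 + 21) - 11) - 25201) = √(-2*(42 - 11)/3 - 25201) = √(-⅔*31 - 25201) = √(-62/3 - 25201) = √(-75665/3) = I*√226995/3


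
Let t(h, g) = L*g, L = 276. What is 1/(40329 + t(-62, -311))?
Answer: -1/45507 ≈ -2.1975e-5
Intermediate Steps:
t(h, g) = 276*g
1/(40329 + t(-62, -311)) = 1/(40329 + 276*(-311)) = 1/(40329 - 85836) = 1/(-45507) = -1/45507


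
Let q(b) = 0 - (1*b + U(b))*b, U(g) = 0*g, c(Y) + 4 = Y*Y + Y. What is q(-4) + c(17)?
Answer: 286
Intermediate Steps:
c(Y) = -4 + Y + Y² (c(Y) = -4 + (Y*Y + Y) = -4 + (Y² + Y) = -4 + (Y + Y²) = -4 + Y + Y²)
U(g) = 0
q(b) = -b² (q(b) = 0 - (1*b + 0)*b = 0 - (b + 0)*b = 0 - b*b = 0 - b² = -b²)
q(-4) + c(17) = -1*(-4)² + (-4 + 17 + 17²) = -1*16 + (-4 + 17 + 289) = -16 + 302 = 286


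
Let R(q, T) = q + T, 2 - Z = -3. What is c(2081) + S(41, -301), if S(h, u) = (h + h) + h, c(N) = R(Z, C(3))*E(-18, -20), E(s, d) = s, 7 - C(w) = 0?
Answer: -93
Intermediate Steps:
C(w) = 7 (C(w) = 7 - 1*0 = 7 + 0 = 7)
Z = 5 (Z = 2 - 1*(-3) = 2 + 3 = 5)
R(q, T) = T + q
c(N) = -216 (c(N) = (7 + 5)*(-18) = 12*(-18) = -216)
S(h, u) = 3*h (S(h, u) = 2*h + h = 3*h)
c(2081) + S(41, -301) = -216 + 3*41 = -216 + 123 = -93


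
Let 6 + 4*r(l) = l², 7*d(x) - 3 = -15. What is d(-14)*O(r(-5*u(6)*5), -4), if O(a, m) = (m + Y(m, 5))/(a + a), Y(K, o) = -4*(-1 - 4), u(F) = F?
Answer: -64/26243 ≈ -0.0024387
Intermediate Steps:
d(x) = -12/7 (d(x) = 3/7 + (⅐)*(-15) = 3/7 - 15/7 = -12/7)
Y(K, o) = 20 (Y(K, o) = -4*(-5) = 20)
r(l) = -3/2 + l²/4
O(a, m) = (20 + m)/(2*a) (O(a, m) = (m + 20)/(a + a) = (20 + m)/((2*a)) = (20 + m)*(1/(2*a)) = (20 + m)/(2*a))
d(-14)*O(r(-5*u(6)*5), -4) = -6*(20 - 4)/(7*(-3/2 + (-5*6*5)²/4)) = -6*16/(7*(-3/2 + (-30*5)²/4)) = -6*16/(7*(-3/2 + (¼)*(-150)²)) = -6*16/(7*(-3/2 + (¼)*22500)) = -6*16/(7*(-3/2 + 5625)) = -6*16/(7*11247/2) = -6*2*16/(7*11247) = -12/7*16/11247 = -64/26243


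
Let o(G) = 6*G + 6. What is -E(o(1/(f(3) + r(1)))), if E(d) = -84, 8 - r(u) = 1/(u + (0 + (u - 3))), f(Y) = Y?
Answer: 84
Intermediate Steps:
r(u) = 8 - 1/(-3 + 2*u) (r(u) = 8 - 1/(u + (0 + (u - 3))) = 8 - 1/(u + (0 + (-3 + u))) = 8 - 1/(u + (-3 + u)) = 8 - 1/(-3 + 2*u))
o(G) = 6 + 6*G
-E(o(1/(f(3) + r(1)))) = -1*(-84) = 84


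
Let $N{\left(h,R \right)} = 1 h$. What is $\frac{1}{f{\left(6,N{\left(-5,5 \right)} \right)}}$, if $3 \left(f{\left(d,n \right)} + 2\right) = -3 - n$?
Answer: $- \frac{3}{4} \approx -0.75$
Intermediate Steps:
$N{\left(h,R \right)} = h$
$f{\left(d,n \right)} = -3 - \frac{n}{3}$ ($f{\left(d,n \right)} = -2 + \frac{-3 - n}{3} = -2 - \left(1 + \frac{n}{3}\right) = -3 - \frac{n}{3}$)
$\frac{1}{f{\left(6,N{\left(-5,5 \right)} \right)}} = \frac{1}{-3 - - \frac{5}{3}} = \frac{1}{-3 + \frac{5}{3}} = \frac{1}{- \frac{4}{3}} = - \frac{3}{4}$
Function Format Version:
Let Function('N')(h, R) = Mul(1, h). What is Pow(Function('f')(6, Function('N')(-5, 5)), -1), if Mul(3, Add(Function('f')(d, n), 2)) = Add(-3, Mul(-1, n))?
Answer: Rational(-3, 4) ≈ -0.75000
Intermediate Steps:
Function('N')(h, R) = h
Function('f')(d, n) = Add(-3, Mul(Rational(-1, 3), n)) (Function('f')(d, n) = Add(-2, Mul(Rational(1, 3), Add(-3, Mul(-1, n)))) = Add(-2, Add(-1, Mul(Rational(-1, 3), n))) = Add(-3, Mul(Rational(-1, 3), n)))
Pow(Function('f')(6, Function('N')(-5, 5)), -1) = Pow(Add(-3, Mul(Rational(-1, 3), -5)), -1) = Pow(Add(-3, Rational(5, 3)), -1) = Pow(Rational(-4, 3), -1) = Rational(-3, 4)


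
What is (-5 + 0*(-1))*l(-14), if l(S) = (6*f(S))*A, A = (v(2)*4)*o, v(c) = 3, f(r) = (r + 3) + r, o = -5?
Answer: -45000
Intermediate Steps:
f(r) = 3 + 2*r (f(r) = (3 + r) + r = 3 + 2*r)
A = -60 (A = (3*4)*(-5) = 12*(-5) = -60)
l(S) = -1080 - 720*S (l(S) = (6*(3 + 2*S))*(-60) = (18 + 12*S)*(-60) = -1080 - 720*S)
(-5 + 0*(-1))*l(-14) = (-5 + 0*(-1))*(-1080 - 720*(-14)) = (-5 + 0)*(-1080 + 10080) = -5*9000 = -45000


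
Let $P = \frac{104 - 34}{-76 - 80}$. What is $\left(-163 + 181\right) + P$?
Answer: $\frac{1369}{78} \approx 17.551$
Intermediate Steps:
$P = - \frac{35}{78}$ ($P = \frac{104 - 34}{-156} = 70 \left(- \frac{1}{156}\right) = - \frac{35}{78} \approx -0.44872$)
$\left(-163 + 181\right) + P = \left(-163 + 181\right) - \frac{35}{78} = 18 - \frac{35}{78} = \frac{1369}{78}$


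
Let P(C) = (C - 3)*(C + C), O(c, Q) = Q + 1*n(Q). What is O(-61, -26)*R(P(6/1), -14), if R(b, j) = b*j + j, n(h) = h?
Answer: 26936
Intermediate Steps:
O(c, Q) = 2*Q (O(c, Q) = Q + 1*Q = Q + Q = 2*Q)
P(C) = 2*C*(-3 + C) (P(C) = (-3 + C)*(2*C) = 2*C*(-3 + C))
R(b, j) = j + b*j
O(-61, -26)*R(P(6/1), -14) = (2*(-26))*(-14*(1 + 2*(6/1)*(-3 + 6/1))) = -(-728)*(1 + 2*(6*1)*(-3 + 6*1)) = -(-728)*(1 + 2*6*(-3 + 6)) = -(-728)*(1 + 2*6*3) = -(-728)*(1 + 36) = -(-728)*37 = -52*(-518) = 26936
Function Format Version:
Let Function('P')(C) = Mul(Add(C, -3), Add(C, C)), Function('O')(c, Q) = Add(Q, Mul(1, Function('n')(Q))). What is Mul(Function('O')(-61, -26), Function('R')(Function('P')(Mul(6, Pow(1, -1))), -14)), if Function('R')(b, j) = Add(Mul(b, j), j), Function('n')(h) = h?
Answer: 26936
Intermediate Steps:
Function('O')(c, Q) = Mul(2, Q) (Function('O')(c, Q) = Add(Q, Mul(1, Q)) = Add(Q, Q) = Mul(2, Q))
Function('P')(C) = Mul(2, C, Add(-3, C)) (Function('P')(C) = Mul(Add(-3, C), Mul(2, C)) = Mul(2, C, Add(-3, C)))
Function('R')(b, j) = Add(j, Mul(b, j))
Mul(Function('O')(-61, -26), Function('R')(Function('P')(Mul(6, Pow(1, -1))), -14)) = Mul(Mul(2, -26), Mul(-14, Add(1, Mul(2, Mul(6, Pow(1, -1)), Add(-3, Mul(6, Pow(1, -1))))))) = Mul(-52, Mul(-14, Add(1, Mul(2, Mul(6, 1), Add(-3, Mul(6, 1)))))) = Mul(-52, Mul(-14, Add(1, Mul(2, 6, Add(-3, 6))))) = Mul(-52, Mul(-14, Add(1, Mul(2, 6, 3)))) = Mul(-52, Mul(-14, Add(1, 36))) = Mul(-52, Mul(-14, 37)) = Mul(-52, -518) = 26936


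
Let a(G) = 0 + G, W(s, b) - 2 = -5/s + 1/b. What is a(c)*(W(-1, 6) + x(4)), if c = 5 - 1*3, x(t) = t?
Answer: 67/3 ≈ 22.333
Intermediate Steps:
W(s, b) = 2 + 1/b - 5/s (W(s, b) = 2 + (-5/s + 1/b) = 2 + (1/b - 5/s) = 2 + 1/b - 5/s)
c = 2 (c = 5 - 3 = 2)
a(G) = G
a(c)*(W(-1, 6) + x(4)) = 2*((2 + 1/6 - 5/(-1)) + 4) = 2*((2 + ⅙ - 5*(-1)) + 4) = 2*((2 + ⅙ + 5) + 4) = 2*(43/6 + 4) = 2*(67/6) = 67/3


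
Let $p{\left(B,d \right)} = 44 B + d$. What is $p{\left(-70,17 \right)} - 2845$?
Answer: $-5908$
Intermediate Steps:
$p{\left(B,d \right)} = d + 44 B$
$p{\left(-70,17 \right)} - 2845 = \left(17 + 44 \left(-70\right)\right) - 2845 = \left(17 - 3080\right) - 2845 = -3063 - 2845 = -5908$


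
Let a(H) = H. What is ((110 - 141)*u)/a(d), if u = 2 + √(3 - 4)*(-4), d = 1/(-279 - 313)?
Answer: 36704 - 73408*I ≈ 36704.0 - 73408.0*I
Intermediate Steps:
d = -1/592 (d = 1/(-592) = -1/592 ≈ -0.0016892)
u = 2 - 4*I (u = 2 + √(-1)*(-4) = 2 + I*(-4) = 2 - 4*I ≈ 2.0 - 4.0*I)
((110 - 141)*u)/a(d) = ((110 - 141)*(2 - 4*I))/(-1/592) = -31*(2 - 4*I)*(-592) = (-62 + 124*I)*(-592) = 36704 - 73408*I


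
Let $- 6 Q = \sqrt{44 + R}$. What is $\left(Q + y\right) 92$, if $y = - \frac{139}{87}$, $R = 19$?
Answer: $- \frac{12788}{87} - 46 \sqrt{7} \approx -268.69$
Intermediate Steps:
$Q = - \frac{\sqrt{7}}{2}$ ($Q = - \frac{\sqrt{44 + 19}}{6} = - \frac{\sqrt{63}}{6} = - \frac{3 \sqrt{7}}{6} = - \frac{\sqrt{7}}{2} \approx -1.3229$)
$y = - \frac{139}{87}$ ($y = \left(-139\right) \frac{1}{87} = - \frac{139}{87} \approx -1.5977$)
$\left(Q + y\right) 92 = \left(- \frac{\sqrt{7}}{2} - \frac{139}{87}\right) 92 = \left(- \frac{139}{87} - \frac{\sqrt{7}}{2}\right) 92 = - \frac{12788}{87} - 46 \sqrt{7}$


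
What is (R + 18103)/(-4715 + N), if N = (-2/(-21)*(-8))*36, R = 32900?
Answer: -357021/33197 ≈ -10.755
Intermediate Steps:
N = -192/7 (N = (-2*(-1/21)*(-8))*36 = ((2/21)*(-8))*36 = -16/21*36 = -192/7 ≈ -27.429)
(R + 18103)/(-4715 + N) = (32900 + 18103)/(-4715 - 192/7) = 51003/(-33197/7) = 51003*(-7/33197) = -357021/33197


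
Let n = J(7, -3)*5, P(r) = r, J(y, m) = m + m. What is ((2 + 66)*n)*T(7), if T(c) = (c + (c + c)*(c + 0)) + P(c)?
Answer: -228480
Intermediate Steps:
J(y, m) = 2*m
T(c) = 2*c + 2*c**2 (T(c) = (c + (c + c)*(c + 0)) + c = (c + (2*c)*c) + c = (c + 2*c**2) + c = 2*c + 2*c**2)
n = -30 (n = (2*(-3))*5 = -6*5 = -30)
((2 + 66)*n)*T(7) = ((2 + 66)*(-30))*(2*7*(1 + 7)) = (68*(-30))*(2*7*8) = -2040*112 = -228480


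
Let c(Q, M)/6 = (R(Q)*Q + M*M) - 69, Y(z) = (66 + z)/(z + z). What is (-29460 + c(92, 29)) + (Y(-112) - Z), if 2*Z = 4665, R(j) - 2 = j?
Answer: 2769503/112 ≈ 24728.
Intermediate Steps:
R(j) = 2 + j
Y(z) = (66 + z)/(2*z) (Y(z) = (66 + z)/((2*z)) = (66 + z)*(1/(2*z)) = (66 + z)/(2*z))
c(Q, M) = -414 + 6*M**2 + 6*Q*(2 + Q) (c(Q, M) = 6*(((2 + Q)*Q + M*M) - 69) = 6*((Q*(2 + Q) + M**2) - 69) = 6*((M**2 + Q*(2 + Q)) - 69) = 6*(-69 + M**2 + Q*(2 + Q)) = -414 + 6*M**2 + 6*Q*(2 + Q))
Z = 4665/2 (Z = (1/2)*4665 = 4665/2 ≈ 2332.5)
(-29460 + c(92, 29)) + (Y(-112) - Z) = (-29460 + (-414 + 6*29**2 + 6*92*(2 + 92))) + ((1/2)*(66 - 112)/(-112) - 1*4665/2) = (-29460 + (-414 + 6*841 + 6*92*94)) + ((1/2)*(-1/112)*(-46) - 4665/2) = (-29460 + (-414 + 5046 + 51888)) + (23/112 - 4665/2) = (-29460 + 56520) - 261217/112 = 27060 - 261217/112 = 2769503/112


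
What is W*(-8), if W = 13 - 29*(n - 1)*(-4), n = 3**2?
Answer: -7528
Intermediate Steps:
n = 9
W = 941 (W = 13 - 29*(9 - 1)*(-4) = 13 - 232*(-4) = 13 - 29*(-32) = 13 + 928 = 941)
W*(-8) = 941*(-8) = -7528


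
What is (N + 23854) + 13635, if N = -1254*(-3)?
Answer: 41251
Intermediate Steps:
N = 3762
(N + 23854) + 13635 = (3762 + 23854) + 13635 = 27616 + 13635 = 41251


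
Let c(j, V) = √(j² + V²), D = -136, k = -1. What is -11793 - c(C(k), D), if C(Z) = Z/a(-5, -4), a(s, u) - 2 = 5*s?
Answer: -11793 - √9784385/23 ≈ -11929.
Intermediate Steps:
a(s, u) = 2 + 5*s
C(Z) = -Z/23 (C(Z) = Z/(2 + 5*(-5)) = Z/(2 - 25) = Z/(-23) = Z*(-1/23) = -Z/23)
c(j, V) = √(V² + j²)
-11793 - c(C(k), D) = -11793 - √((-136)² + (-1/23*(-1))²) = -11793 - √(18496 + (1/23)²) = -11793 - √(18496 + 1/529) = -11793 - √(9784385/529) = -11793 - √9784385/23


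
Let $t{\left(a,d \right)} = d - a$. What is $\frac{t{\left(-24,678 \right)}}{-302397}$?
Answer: $- \frac{234}{100799} \approx -0.0023215$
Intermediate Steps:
$\frac{t{\left(-24,678 \right)}}{-302397} = \frac{678 - -24}{-302397} = \left(678 + 24\right) \left(- \frac{1}{302397}\right) = 702 \left(- \frac{1}{302397}\right) = - \frac{234}{100799}$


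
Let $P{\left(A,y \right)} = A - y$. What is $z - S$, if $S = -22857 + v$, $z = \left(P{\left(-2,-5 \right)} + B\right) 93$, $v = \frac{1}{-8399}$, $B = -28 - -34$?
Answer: $\frac{199005907}{8399} \approx 23694.0$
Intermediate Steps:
$B = 6$ ($B = -28 + 34 = 6$)
$v = - \frac{1}{8399} \approx -0.00011906$
$z = 837$ ($z = \left(\left(-2 - -5\right) + 6\right) 93 = \left(\left(-2 + 5\right) + 6\right) 93 = \left(3 + 6\right) 93 = 9 \cdot 93 = 837$)
$S = - \frac{191975944}{8399}$ ($S = -22857 - \frac{1}{8399} = - \frac{191975944}{8399} \approx -22857.0$)
$z - S = 837 - - \frac{191975944}{8399} = 837 + \frac{191975944}{8399} = \frac{199005907}{8399}$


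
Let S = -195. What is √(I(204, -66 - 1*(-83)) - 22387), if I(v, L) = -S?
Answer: 4*I*√1387 ≈ 148.97*I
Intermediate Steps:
I(v, L) = 195 (I(v, L) = -1*(-195) = 195)
√(I(204, -66 - 1*(-83)) - 22387) = √(195 - 22387) = √(-22192) = 4*I*√1387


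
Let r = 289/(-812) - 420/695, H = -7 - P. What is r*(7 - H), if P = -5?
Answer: -975411/112868 ≈ -8.6420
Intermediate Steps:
H = -2 (H = -7 - 1*(-5) = -7 + 5 = -2)
r = -108379/112868 (r = 289*(-1/812) - 420*1/695 = -289/812 - 84/139 = -108379/112868 ≈ -0.96023)
r*(7 - H) = -108379*(7 - 1*(-2))/112868 = -108379*(7 + 2)/112868 = -108379/112868*9 = -975411/112868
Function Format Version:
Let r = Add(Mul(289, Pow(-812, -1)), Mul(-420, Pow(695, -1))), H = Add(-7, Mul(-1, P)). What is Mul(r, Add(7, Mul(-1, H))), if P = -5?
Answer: Rational(-975411, 112868) ≈ -8.6420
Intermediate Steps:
H = -2 (H = Add(-7, Mul(-1, -5)) = Add(-7, 5) = -2)
r = Rational(-108379, 112868) (r = Add(Mul(289, Rational(-1, 812)), Mul(-420, Rational(1, 695))) = Add(Rational(-289, 812), Rational(-84, 139)) = Rational(-108379, 112868) ≈ -0.96023)
Mul(r, Add(7, Mul(-1, H))) = Mul(Rational(-108379, 112868), Add(7, Mul(-1, -2))) = Mul(Rational(-108379, 112868), Add(7, 2)) = Mul(Rational(-108379, 112868), 9) = Rational(-975411, 112868)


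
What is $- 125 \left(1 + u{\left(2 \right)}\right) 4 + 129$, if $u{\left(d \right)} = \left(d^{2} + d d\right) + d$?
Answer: $-5371$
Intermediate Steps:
$u{\left(d \right)} = d + 2 d^{2}$ ($u{\left(d \right)} = \left(d^{2} + d^{2}\right) + d = 2 d^{2} + d = d + 2 d^{2}$)
$- 125 \left(1 + u{\left(2 \right)}\right) 4 + 129 = - 125 \left(1 + 2 \left(1 + 2 \cdot 2\right)\right) 4 + 129 = - 125 \left(1 + 2 \left(1 + 4\right)\right) 4 + 129 = - 125 \left(1 + 2 \cdot 5\right) 4 + 129 = - 125 \left(1 + 10\right) 4 + 129 = - 125 \cdot 11 \cdot 4 + 129 = \left(-125\right) 44 + 129 = -5500 + 129 = -5371$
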